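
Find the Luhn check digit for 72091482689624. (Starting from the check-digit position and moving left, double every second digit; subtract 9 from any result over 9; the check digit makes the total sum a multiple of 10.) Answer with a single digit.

4

Partial digits right→left: 4 2 6 9 8 6 2 8 4 1 9 0 2 7
Double every second digit counting from the check-digit position (so the 1st, 3rd, 5th, ... of the partial from the right).
  doubled (with −9 where >9): 8 3 7 4 8 9 4 → sum 43
  kept as-is: 2 9 6 8 1 0 7 → sum 33
Total = 43 + 33 = 76.
Check digit = (10 − (76 mod 10)) mod 10 = 4.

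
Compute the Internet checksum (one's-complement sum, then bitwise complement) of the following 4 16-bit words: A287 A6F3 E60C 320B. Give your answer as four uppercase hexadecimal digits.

One's-complement addition (fold any carry out of bit 15 back into bit 0):
  0xA287 + 0xA6F3 = 0x1497A → wrap carry → 0x497B
  0x497B + 0xE60C = 0x12F87 → wrap carry → 0x2F88
  0x2F88 + 0x320B = 0x06193
One's-complement sum = 0x6193.
Checksum = ~0x6193 & 0xFFFF = 0x9E6C.

9E6C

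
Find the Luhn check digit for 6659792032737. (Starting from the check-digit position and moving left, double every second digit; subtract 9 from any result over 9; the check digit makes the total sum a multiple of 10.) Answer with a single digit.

Partial digits right→left: 7 3 7 2 3 0 2 9 7 9 5 6 6
Double every second digit counting from the check-digit position (so the 1st, 3rd, 5th, ... of the partial from the right).
  doubled (with −9 where >9): 5 5 6 4 5 1 3 → sum 29
  kept as-is: 3 2 0 9 9 6 → sum 29
Total = 29 + 29 = 58.
Check digit = (10 − (58 mod 10)) mod 10 = 2.

2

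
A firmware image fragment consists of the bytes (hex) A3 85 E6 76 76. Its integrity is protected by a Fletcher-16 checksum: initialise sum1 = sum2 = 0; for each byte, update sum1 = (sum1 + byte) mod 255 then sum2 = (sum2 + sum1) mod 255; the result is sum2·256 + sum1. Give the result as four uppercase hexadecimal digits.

60FC

Running sums (mod 255):
  after byte 0 (A3): sum1=163, sum2=163
  after byte 1 (85): sum1=41, sum2=204
  after byte 2 (E6): sum1=16, sum2=220
  after byte 3 (76): sum1=134, sum2=99
  after byte 4 (76): sum1=252, sum2=96
Checksum = sum2·256 + sum1 = 96·256 + 252 = 24828 = 0x60FC.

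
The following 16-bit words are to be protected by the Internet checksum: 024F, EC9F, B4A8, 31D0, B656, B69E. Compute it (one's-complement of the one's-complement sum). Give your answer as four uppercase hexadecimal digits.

One's-complement addition (fold any carry out of bit 15 back into bit 0):
  0x024F + 0xEC9F = 0x0EEEE
  0xEEEE + 0xB4A8 = 0x1A396 → wrap carry → 0xA397
  0xA397 + 0x31D0 = 0x0D567
  0xD567 + 0xB656 = 0x18BBD → wrap carry → 0x8BBE
  0x8BBE + 0xB69E = 0x1425C → wrap carry → 0x425D
One's-complement sum = 0x425D.
Checksum = ~0x425D & 0xFFFF = 0xBDA2.

BDA2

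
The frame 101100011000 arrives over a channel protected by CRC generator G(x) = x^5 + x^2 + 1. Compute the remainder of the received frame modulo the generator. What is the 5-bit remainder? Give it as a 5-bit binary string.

Modulo-2 division of 101100011000 by 100101:
  pos 0: 101100 XOR 100101 = 001001
  pos 2: 100101 XOR 100101 = 000000
Remainder = 01000 (nonzero — an error is detected).

01000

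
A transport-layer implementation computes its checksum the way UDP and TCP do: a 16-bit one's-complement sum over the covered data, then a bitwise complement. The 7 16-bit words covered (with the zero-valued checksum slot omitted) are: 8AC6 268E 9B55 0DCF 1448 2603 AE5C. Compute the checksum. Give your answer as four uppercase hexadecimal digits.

One's-complement addition (fold any carry out of bit 15 back into bit 0):
  0x8AC6 + 0x268E = 0x0B154
  0xB154 + 0x9B55 = 0x14CA9 → wrap carry → 0x4CAA
  0x4CAA + 0x0DCF = 0x05A79
  0x5A79 + 0x1448 = 0x06EC1
  0x6EC1 + 0x2603 = 0x094C4
  0x94C4 + 0xAE5C = 0x14320 → wrap carry → 0x4321
One's-complement sum = 0x4321.
Checksum = ~0x4321 & 0xFFFF = 0xBCDE.

BCDE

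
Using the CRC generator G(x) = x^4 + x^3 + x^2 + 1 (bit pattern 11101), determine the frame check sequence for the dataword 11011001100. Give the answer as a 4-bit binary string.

0101

Append 4 zeros: 110110011000000. Divide by 11101 (XOR where the leading bit is 1):
  pos 0: 11011 XOR 11101 = 00110
  pos 2: 11000 XOR 11101 = 00101
  pos 4: 10111 XOR 11101 = 01010
  pos 5: 10100 XOR 11101 = 01001
  pos 6: 10010 XOR 11101 = 01111
  pos 7: 11110 XOR 11101 = 00011
  pos 10: 11000 XOR 11101 = 00101
Remainder (last 4 bits) = 0101. This is the CRC / FCS.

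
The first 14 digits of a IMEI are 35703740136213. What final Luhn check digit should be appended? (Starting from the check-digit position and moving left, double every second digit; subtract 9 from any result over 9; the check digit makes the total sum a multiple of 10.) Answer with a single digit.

Partial digits right→left: 3 1 2 6 3 1 0 4 7 3 0 7 5 3
Double every second digit counting from the check-digit position (so the 1st, 3rd, 5th, ... of the partial from the right).
  doubled (with −9 where >9): 6 4 6 0 5 0 1 → sum 22
  kept as-is: 1 6 1 4 3 7 3 → sum 25
Total = 22 + 25 = 47.
Check digit = (10 − (47 mod 10)) mod 10 = 3.

3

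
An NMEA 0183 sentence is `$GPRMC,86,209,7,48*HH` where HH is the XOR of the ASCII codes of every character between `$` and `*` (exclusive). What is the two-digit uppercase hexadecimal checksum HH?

XOR the ASCII codes of the payload characters:
  'G' = 0x47 → acc = 0x47
  'P' = 0x50 → acc = 0x17
  'R' = 0x52 → acc = 0x45
  'M' = 0x4D → acc = 0x08
  'C' = 0x43 → acc = 0x4B
  ',' = 0x2C → acc = 0x67
  '8' = 0x38 → acc = 0x5F
  '6' = 0x36 → acc = 0x69
  ',' = 0x2C → acc = 0x45
  '2' = 0x32 → acc = 0x77
  '0' = 0x30 → acc = 0x47
  '9' = 0x39 → acc = 0x7E
  ',' = 0x2C → acc = 0x52
  '7' = 0x37 → acc = 0x65
  ',' = 0x2C → acc = 0x49
  '4' = 0x34 → acc = 0x7D
  '8' = 0x38 → acc = 0x45
Checksum = 0x45.

45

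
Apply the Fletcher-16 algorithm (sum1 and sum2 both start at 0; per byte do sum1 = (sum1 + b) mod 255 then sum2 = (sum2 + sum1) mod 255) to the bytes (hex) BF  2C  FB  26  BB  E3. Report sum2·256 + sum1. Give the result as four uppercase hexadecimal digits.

Running sums (mod 255):
  after byte 0 (BF): sum1=191, sum2=191
  after byte 1 (2C): sum1=235, sum2=171
  after byte 2 (FB): sum1=231, sum2=147
  after byte 3 (26): sum1=14, sum2=161
  after byte 4 (BB): sum1=201, sum2=107
  after byte 5 (E3): sum1=173, sum2=25
Checksum = sum2·256 + sum1 = 25·256 + 173 = 6573 = 0x19AD.

19AD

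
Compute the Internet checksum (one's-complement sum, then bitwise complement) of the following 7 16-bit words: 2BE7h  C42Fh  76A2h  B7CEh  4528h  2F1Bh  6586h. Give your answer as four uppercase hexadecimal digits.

07AE

One's-complement addition (fold any carry out of bit 15 back into bit 0):
  0x2BE7 + 0xC42F = 0x0F016
  0xF016 + 0x76A2 = 0x166B8 → wrap carry → 0x66B9
  0x66B9 + 0xB7CE = 0x11E87 → wrap carry → 0x1E88
  0x1E88 + 0x4528 = 0x063B0
  0x63B0 + 0x2F1B = 0x092CB
  0x92CB + 0x6586 = 0x0F851
One's-complement sum = 0xF851.
Checksum = ~0xF851 & 0xFFFF = 0x07AE.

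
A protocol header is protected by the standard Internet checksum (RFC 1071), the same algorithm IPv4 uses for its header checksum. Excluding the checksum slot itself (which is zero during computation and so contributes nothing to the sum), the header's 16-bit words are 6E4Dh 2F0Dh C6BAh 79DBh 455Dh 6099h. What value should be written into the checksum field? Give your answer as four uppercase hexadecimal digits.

7C18

One's-complement addition (fold any carry out of bit 15 back into bit 0):
  0x6E4D + 0x2F0D = 0x09D5A
  0x9D5A + 0xC6BA = 0x16414 → wrap carry → 0x6415
  0x6415 + 0x79DB = 0x0DDF0
  0xDDF0 + 0x455D = 0x1234D → wrap carry → 0x234E
  0x234E + 0x6099 = 0x083E7
One's-complement sum = 0x83E7.
Checksum = ~0x83E7 & 0xFFFF = 0x7C18.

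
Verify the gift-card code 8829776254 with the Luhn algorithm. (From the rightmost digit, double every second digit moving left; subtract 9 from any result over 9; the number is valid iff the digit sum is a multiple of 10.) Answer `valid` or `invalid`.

valid

From the right, keep odd positions and double even positions (subtract 9 from any doubled value over 9):
  doubled (positions 2,4,...): 1 3 5 4 7 → sum 20
  kept (positions 1,3,...): 4 2 7 9 8 → sum 30
Total = 50.
50 mod 10 = 0, so the number is valid.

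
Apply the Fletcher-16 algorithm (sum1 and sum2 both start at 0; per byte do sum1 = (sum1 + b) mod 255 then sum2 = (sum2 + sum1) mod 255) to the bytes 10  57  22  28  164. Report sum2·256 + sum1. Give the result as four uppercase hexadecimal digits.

Running sums (mod 255):
  after byte 0 (10): sum1=10, sum2=10
  after byte 1 (57): sum1=67, sum2=77
  after byte 2 (22): sum1=89, sum2=166
  after byte 3 (28): sum1=117, sum2=28
  after byte 4 (164): sum1=26, sum2=54
Checksum = sum2·256 + sum1 = 54·256 + 26 = 13850 = 0x361A.

361A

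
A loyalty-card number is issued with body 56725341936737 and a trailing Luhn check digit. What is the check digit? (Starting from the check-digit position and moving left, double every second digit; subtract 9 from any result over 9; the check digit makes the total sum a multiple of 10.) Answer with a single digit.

0

Partial digits right→left: 7 3 7 6 3 9 1 4 3 5 2 7 6 5
Double every second digit counting from the check-digit position (so the 1st, 3rd, 5th, ... of the partial from the right).
  doubled (with −9 where >9): 5 5 6 2 6 4 3 → sum 31
  kept as-is: 3 6 9 4 5 7 5 → sum 39
Total = 31 + 39 = 70.
Check digit = (10 − (70 mod 10)) mod 10 = 0.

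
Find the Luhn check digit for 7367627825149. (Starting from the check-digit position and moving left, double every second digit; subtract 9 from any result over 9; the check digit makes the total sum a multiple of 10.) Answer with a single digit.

0

Partial digits right→left: 9 4 1 5 2 8 7 2 6 7 6 3 7
Double every second digit counting from the check-digit position (so the 1st, 3rd, 5th, ... of the partial from the right).
  doubled (with −9 where >9): 9 2 4 5 3 3 5 → sum 31
  kept as-is: 4 5 8 2 7 3 → sum 29
Total = 31 + 29 = 60.
Check digit = (10 − (60 mod 10)) mod 10 = 0.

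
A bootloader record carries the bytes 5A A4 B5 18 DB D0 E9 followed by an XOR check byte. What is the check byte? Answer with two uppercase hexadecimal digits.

B1

XOR the bytes together:
  start with 0x5A
  0x5A ⊕ 0xA4 = 0xFE
  0xFE ⊕ 0xB5 = 0x4B
  0x4B ⊕ 0x18 = 0x53
  0x53 ⊕ 0xDB = 0x88
  0x88 ⊕ 0xD0 = 0x58
  0x58 ⊕ 0xE9 = 0xB1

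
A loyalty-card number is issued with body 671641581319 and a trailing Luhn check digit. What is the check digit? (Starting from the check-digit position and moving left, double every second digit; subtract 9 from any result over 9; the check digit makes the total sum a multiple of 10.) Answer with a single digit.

Partial digits right→left: 9 1 3 1 8 5 1 4 6 1 7 6
Double every second digit counting from the check-digit position (so the 1st, 3rd, 5th, ... of the partial from the right).
  doubled (with −9 where >9): 9 6 7 2 3 5 → sum 32
  kept as-is: 1 1 5 4 1 6 → sum 18
Total = 32 + 18 = 50.
Check digit = (10 − (50 mod 10)) mod 10 = 0.

0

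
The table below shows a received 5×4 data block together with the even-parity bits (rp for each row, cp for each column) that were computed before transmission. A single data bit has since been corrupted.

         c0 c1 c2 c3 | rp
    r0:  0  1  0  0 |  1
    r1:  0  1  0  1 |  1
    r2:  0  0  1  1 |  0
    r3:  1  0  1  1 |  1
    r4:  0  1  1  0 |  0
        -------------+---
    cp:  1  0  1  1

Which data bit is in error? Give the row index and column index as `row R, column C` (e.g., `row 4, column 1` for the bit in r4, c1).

row 1, column 1

Recompute each row's even parity and compare to rp:
  r0: data parity 1, sent rp 1 → ok
  r1: data parity 0, sent rp 1 → mismatch
  r2: data parity 0, sent rp 0 → ok
  r3: data parity 1, sent rp 1 → ok
  r4: data parity 0, sent rp 0 → ok
Recompute each column's even parity and compare to cp:
  c0: data parity 1, sent cp 1 → ok
  c1: data parity 1, sent cp 0 → mismatch
  c2: data parity 1, sent cp 1 → ok
  c3: data parity 1, sent cp 1 → ok
Exactly one row (r1) and one column (c1) fail → the flipped bit is at their intersection.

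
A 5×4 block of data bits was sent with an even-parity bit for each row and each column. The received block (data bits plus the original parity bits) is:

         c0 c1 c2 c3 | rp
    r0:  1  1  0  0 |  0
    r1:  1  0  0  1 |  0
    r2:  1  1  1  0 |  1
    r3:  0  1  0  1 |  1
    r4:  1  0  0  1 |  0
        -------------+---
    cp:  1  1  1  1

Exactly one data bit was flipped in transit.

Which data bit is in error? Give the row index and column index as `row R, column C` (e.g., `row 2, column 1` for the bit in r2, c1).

Recompute each row's even parity and compare to rp:
  r0: data parity 0, sent rp 0 → ok
  r1: data parity 0, sent rp 0 → ok
  r2: data parity 1, sent rp 1 → ok
  r3: data parity 0, sent rp 1 → mismatch
  r4: data parity 0, sent rp 0 → ok
Recompute each column's even parity and compare to cp:
  c0: data parity 0, sent cp 1 → mismatch
  c1: data parity 1, sent cp 1 → ok
  c2: data parity 1, sent cp 1 → ok
  c3: data parity 1, sent cp 1 → ok
Exactly one row (r3) and one column (c0) fail → the flipped bit is at their intersection.

row 3, column 0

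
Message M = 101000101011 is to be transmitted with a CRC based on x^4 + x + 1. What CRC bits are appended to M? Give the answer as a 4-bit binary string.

Append 4 zeros: 1010001010110000. Divide by 10011 (XOR where the leading bit is 1):
  pos 0: 10100 XOR 10011 = 00111
  pos 2: 11101 XOR 10011 = 01110
  pos 3: 11100 XOR 10011 = 01111
  pos 4: 11111 XOR 10011 = 01100
  pos 5: 11000 XOR 10011 = 01011
  pos 6: 10111 XOR 10011 = 00100
  pos 8: 10010 XOR 10011 = 00001
Remainder (last 4 bits) = 1000. This is the CRC / FCS.

1000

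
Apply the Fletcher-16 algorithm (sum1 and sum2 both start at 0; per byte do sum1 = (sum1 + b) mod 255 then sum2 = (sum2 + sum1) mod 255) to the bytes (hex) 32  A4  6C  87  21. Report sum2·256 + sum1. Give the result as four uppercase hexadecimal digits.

Running sums (mod 255):
  after byte 0 (32): sum1=50, sum2=50
  after byte 1 (A4): sum1=214, sum2=9
  after byte 2 (6C): sum1=67, sum2=76
  after byte 3 (87): sum1=202, sum2=23
  after byte 4 (21): sum1=235, sum2=3
Checksum = sum2·256 + sum1 = 3·256 + 235 = 1003 = 0x03EB.

03EB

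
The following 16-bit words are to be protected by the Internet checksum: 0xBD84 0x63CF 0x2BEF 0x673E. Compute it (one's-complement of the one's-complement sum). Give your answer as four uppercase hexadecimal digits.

4B7E

One's-complement addition (fold any carry out of bit 15 back into bit 0):
  0xBD84 + 0x63CF = 0x12153 → wrap carry → 0x2154
  0x2154 + 0x2BEF = 0x04D43
  0x4D43 + 0x673E = 0x0B481
One's-complement sum = 0xB481.
Checksum = ~0xB481 & 0xFFFF = 0x4B7E.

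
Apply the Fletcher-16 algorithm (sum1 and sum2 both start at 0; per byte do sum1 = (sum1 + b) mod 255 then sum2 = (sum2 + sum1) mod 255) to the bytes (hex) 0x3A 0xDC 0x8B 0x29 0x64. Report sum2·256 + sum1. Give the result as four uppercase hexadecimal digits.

EF30

Running sums (mod 255):
  after byte 0 (0x3A): sum1=58, sum2=58
  after byte 1 (0xDC): sum1=23, sum2=81
  after byte 2 (0x8B): sum1=162, sum2=243
  after byte 3 (0x29): sum1=203, sum2=191
  after byte 4 (0x64): sum1=48, sum2=239
Checksum = sum2·256 + sum1 = 239·256 + 48 = 61232 = 0xEF30.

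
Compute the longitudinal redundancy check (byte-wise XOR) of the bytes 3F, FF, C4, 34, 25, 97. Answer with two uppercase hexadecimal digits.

82

XOR the bytes together:
  start with 0x3F
  0x3F ⊕ 0xFF = 0xC0
  0xC0 ⊕ 0xC4 = 0x04
  0x04 ⊕ 0x34 = 0x30
  0x30 ⊕ 0x25 = 0x15
  0x15 ⊕ 0x97 = 0x82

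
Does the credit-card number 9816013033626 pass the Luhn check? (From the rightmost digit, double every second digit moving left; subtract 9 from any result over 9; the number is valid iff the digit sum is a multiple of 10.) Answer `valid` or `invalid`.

valid

From the right, keep odd positions and double even positions (subtract 9 from any doubled value over 9):
  doubled (positions 2,4,...): 4 6 0 2 3 7 → sum 22
  kept (positions 1,3,...): 6 6 3 3 0 1 9 → sum 28
Total = 50.
50 mod 10 = 0, so the number is valid.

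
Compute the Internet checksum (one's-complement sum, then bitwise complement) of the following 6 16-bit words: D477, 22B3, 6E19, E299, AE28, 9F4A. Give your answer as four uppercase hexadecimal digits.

6AAE

One's-complement addition (fold any carry out of bit 15 back into bit 0):
  0xD477 + 0x22B3 = 0x0F72A
  0xF72A + 0x6E19 = 0x16543 → wrap carry → 0x6544
  0x6544 + 0xE299 = 0x147DD → wrap carry → 0x47DE
  0x47DE + 0xAE28 = 0x0F606
  0xF606 + 0x9F4A = 0x19550 → wrap carry → 0x9551
One's-complement sum = 0x9551.
Checksum = ~0x9551 & 0xFFFF = 0x6AAE.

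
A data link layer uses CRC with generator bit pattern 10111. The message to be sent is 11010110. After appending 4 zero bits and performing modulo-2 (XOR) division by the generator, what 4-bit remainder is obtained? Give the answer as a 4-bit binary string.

Append 4 zeros: 110101100000. Divide by 10111 (XOR where the leading bit is 1):
  pos 0: 11010 XOR 10111 = 01101
  pos 1: 11011 XOR 10111 = 01100
  pos 2: 11001 XOR 10111 = 01110
  pos 3: 11100 XOR 10111 = 01011
  pos 4: 10110 XOR 10111 = 00001
Remainder (last 4 bits) = 1000. This is the CRC / FCS.

1000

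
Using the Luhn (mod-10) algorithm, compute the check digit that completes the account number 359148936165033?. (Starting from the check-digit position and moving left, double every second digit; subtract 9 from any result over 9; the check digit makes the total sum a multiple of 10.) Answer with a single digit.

Partial digits right→left: 3 3 0 5 6 1 6 3 9 8 4 1 9 5 3
Double every second digit counting from the check-digit position (so the 1st, 3rd, 5th, ... of the partial from the right).
  doubled (with −9 where >9): 6 0 3 3 9 8 9 6 → sum 44
  kept as-is: 3 5 1 3 8 1 5 → sum 26
Total = 44 + 26 = 70.
Check digit = (10 − (70 mod 10)) mod 10 = 0.

0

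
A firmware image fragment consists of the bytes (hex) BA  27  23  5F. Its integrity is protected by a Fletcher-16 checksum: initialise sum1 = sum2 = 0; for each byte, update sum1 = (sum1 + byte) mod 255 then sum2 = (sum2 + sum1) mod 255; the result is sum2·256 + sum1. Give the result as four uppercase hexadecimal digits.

0664

Running sums (mod 255):
  after byte 0 (BA): sum1=186, sum2=186
  after byte 1 (27): sum1=225, sum2=156
  after byte 2 (23): sum1=5, sum2=161
  after byte 3 (5F): sum1=100, sum2=6
Checksum = sum2·256 + sum1 = 6·256 + 100 = 1636 = 0x0664.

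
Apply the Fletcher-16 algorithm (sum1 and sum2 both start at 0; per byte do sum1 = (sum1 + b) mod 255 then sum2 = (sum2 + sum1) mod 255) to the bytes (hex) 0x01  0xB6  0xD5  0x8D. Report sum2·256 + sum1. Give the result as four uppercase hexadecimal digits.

611B

Running sums (mod 255):
  after byte 0 (0x01): sum1=1, sum2=1
  after byte 1 (0xB6): sum1=183, sum2=184
  after byte 2 (0xD5): sum1=141, sum2=70
  after byte 3 (0x8D): sum1=27, sum2=97
Checksum = sum2·256 + sum1 = 97·256 + 27 = 24859 = 0x611B.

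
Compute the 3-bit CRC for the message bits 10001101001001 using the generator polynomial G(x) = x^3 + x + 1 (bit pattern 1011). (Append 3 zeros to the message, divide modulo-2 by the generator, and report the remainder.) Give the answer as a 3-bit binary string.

Append 3 zeros: 10001101001001000. Divide by 1011 (XOR where the leading bit is 1):
  pos 0: 1000 XOR 1011 = 0011
  pos 2: 1111 XOR 1011 = 0100
  pos 3: 1000 XOR 1011 = 0011
  pos 5: 1110 XOR 1011 = 0101
  pos 6: 1010 XOR 1011 = 0001
  pos 9: 1100 XOR 1011 = 0111
  pos 10: 1111 XOR 1011 = 0100
  pos 11: 1000 XOR 1011 = 0011
  pos 13: 1100 XOR 1011 = 0111
Remainder (last 3 bits) = 111. This is the CRC / FCS.

111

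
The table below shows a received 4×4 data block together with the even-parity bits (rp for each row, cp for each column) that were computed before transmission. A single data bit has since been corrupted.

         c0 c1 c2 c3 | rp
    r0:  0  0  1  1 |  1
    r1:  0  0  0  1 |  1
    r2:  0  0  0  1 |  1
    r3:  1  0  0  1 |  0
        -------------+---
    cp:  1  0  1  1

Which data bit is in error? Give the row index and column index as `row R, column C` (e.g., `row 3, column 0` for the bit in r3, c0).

row 0, column 3

Recompute each row's even parity and compare to rp:
  r0: data parity 0, sent rp 1 → mismatch
  r1: data parity 1, sent rp 1 → ok
  r2: data parity 1, sent rp 1 → ok
  r3: data parity 0, sent rp 0 → ok
Recompute each column's even parity and compare to cp:
  c0: data parity 1, sent cp 1 → ok
  c1: data parity 0, sent cp 0 → ok
  c2: data parity 1, sent cp 1 → ok
  c3: data parity 0, sent cp 1 → mismatch
Exactly one row (r0) and one column (c3) fail → the flipped bit is at their intersection.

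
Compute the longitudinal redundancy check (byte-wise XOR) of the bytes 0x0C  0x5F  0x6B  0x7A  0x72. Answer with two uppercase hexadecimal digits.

XOR the bytes together:
  start with 0x0C
  0x0C ⊕ 0x5F = 0x53
  0x53 ⊕ 0x6B = 0x38
  0x38 ⊕ 0x7A = 0x42
  0x42 ⊕ 0x72 = 0x30

30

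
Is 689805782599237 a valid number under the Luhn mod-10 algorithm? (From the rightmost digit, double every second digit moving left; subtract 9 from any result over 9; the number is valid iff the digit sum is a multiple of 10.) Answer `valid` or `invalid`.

valid

From the right, keep odd positions and double even positions (subtract 9 from any doubled value over 9):
  doubled (positions 2,4,...): 6 9 1 7 1 7 7 → sum 38
  kept (positions 1,3,...): 7 2 9 2 7 0 9 6 → sum 42
Total = 80.
80 mod 10 = 0, so the number is valid.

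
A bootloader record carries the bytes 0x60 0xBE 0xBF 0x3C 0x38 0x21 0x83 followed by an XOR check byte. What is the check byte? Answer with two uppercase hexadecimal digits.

C7

XOR the bytes together:
  start with 0x60
  0x60 ⊕ 0xBE = 0xDE
  0xDE ⊕ 0xBF = 0x61
  0x61 ⊕ 0x3C = 0x5D
  0x5D ⊕ 0x38 = 0x65
  0x65 ⊕ 0x21 = 0x44
  0x44 ⊕ 0x83 = 0xC7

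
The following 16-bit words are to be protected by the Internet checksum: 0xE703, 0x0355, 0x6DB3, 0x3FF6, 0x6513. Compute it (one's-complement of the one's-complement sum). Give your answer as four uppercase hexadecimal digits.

One's-complement addition (fold any carry out of bit 15 back into bit 0):
  0xE703 + 0x0355 = 0x0EA58
  0xEA58 + 0x6DB3 = 0x1580B → wrap carry → 0x580C
  0x580C + 0x3FF6 = 0x09802
  0x9802 + 0x6513 = 0x0FD15
One's-complement sum = 0xFD15.
Checksum = ~0xFD15 & 0xFFFF = 0x02EA.

02EA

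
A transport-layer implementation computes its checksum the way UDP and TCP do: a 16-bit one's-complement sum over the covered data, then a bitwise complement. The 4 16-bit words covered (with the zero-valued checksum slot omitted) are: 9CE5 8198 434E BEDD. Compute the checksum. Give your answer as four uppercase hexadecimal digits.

DF55

One's-complement addition (fold any carry out of bit 15 back into bit 0):
  0x9CE5 + 0x8198 = 0x11E7D → wrap carry → 0x1E7E
  0x1E7E + 0x434E = 0x061CC
  0x61CC + 0xBEDD = 0x120A9 → wrap carry → 0x20AA
One's-complement sum = 0x20AA.
Checksum = ~0x20AA & 0xFFFF = 0xDF55.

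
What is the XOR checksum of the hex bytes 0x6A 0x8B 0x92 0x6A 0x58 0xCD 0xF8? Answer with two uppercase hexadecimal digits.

74

XOR the bytes together:
  start with 0x6A
  0x6A ⊕ 0x8B = 0xE1
  0xE1 ⊕ 0x92 = 0x73
  0x73 ⊕ 0x6A = 0x19
  0x19 ⊕ 0x58 = 0x41
  0x41 ⊕ 0xCD = 0x8C
  0x8C ⊕ 0xF8 = 0x74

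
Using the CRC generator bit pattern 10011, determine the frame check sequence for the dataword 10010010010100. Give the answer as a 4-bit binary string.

1010

Append 4 zeros: 100100100101000000. Divide by 10011 (XOR where the leading bit is 1):
  pos 0: 10010 XOR 10011 = 00001
  pos 4: 10100 XOR 10011 = 00111
  pos 6: 11110 XOR 10011 = 01101
  pos 7: 11011 XOR 10011 = 01000
  pos 8: 10000 XOR 10011 = 00011
  pos 11: 11000 XOR 10011 = 01011
  pos 12: 10110 XOR 10011 = 00101
Remainder (last 4 bits) = 1010. This is the CRC / FCS.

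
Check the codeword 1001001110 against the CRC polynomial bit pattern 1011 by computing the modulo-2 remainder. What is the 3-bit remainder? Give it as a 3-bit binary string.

100

Modulo-2 division of 1001001110 by 1011:
  pos 0: 1001 XOR 1011 = 0010
  pos 2: 1000 XOR 1011 = 0011
  pos 4: 1111 XOR 1011 = 0100
  pos 5: 1001 XOR 1011 = 0010
Remainder = 100 (nonzero — an error is detected).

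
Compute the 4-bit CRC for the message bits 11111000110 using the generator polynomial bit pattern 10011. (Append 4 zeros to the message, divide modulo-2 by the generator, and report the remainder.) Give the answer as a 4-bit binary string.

Append 4 zeros: 111110001100000. Divide by 10011 (XOR where the leading bit is 1):
  pos 0: 11111 XOR 10011 = 01100
  pos 1: 11000 XOR 10011 = 01011
  pos 2: 10110 XOR 10011 = 00101
  pos 4: 10101 XOR 10011 = 00110
  pos 6: 11010 XOR 10011 = 01001
  pos 7: 10010 XOR 10011 = 00001
Remainder (last 4 bits) = 1000. This is the CRC / FCS.

1000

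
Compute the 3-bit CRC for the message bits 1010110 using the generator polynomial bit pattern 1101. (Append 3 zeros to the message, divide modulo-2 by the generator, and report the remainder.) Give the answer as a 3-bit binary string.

001

Append 3 zeros: 1010110000. Divide by 1101 (XOR where the leading bit is 1):
  pos 0: 1010 XOR 1101 = 0111
  pos 1: 1111 XOR 1101 = 0010
  pos 3: 1010 XOR 1101 = 0111
  pos 4: 1110 XOR 1101 = 0011
  pos 6: 1100 XOR 1101 = 0001
Remainder (last 3 bits) = 001. This is the CRC / FCS.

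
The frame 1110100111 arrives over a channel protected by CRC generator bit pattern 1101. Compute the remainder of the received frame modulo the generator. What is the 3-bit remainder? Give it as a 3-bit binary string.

011

Modulo-2 division of 1110100111 by 1101:
  pos 0: 1110 XOR 1101 = 0011
  pos 2: 1110 XOR 1101 = 0011
  pos 4: 1101 XOR 1101 = 0000
Remainder = 011 (nonzero — an error is detected).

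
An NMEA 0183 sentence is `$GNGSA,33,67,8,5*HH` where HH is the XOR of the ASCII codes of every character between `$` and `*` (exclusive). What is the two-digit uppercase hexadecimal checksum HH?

50

XOR the ASCII codes of the payload characters:
  'G' = 0x47 → acc = 0x47
  'N' = 0x4E → acc = 0x09
  'G' = 0x47 → acc = 0x4E
  'S' = 0x53 → acc = 0x1D
  'A' = 0x41 → acc = 0x5C
  ',' = 0x2C → acc = 0x70
  '3' = 0x33 → acc = 0x43
  '3' = 0x33 → acc = 0x70
  ',' = 0x2C → acc = 0x5C
  '6' = 0x36 → acc = 0x6A
  '7' = 0x37 → acc = 0x5D
  ',' = 0x2C → acc = 0x71
  '8' = 0x38 → acc = 0x49
  ',' = 0x2C → acc = 0x65
  '5' = 0x35 → acc = 0x50
Checksum = 0x50.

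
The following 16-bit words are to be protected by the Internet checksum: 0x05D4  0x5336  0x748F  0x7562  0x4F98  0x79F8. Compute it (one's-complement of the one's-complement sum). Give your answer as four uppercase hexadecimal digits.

One's-complement addition (fold any carry out of bit 15 back into bit 0):
  0x05D4 + 0x5336 = 0x0590A
  0x590A + 0x748F = 0x0CD99
  0xCD99 + 0x7562 = 0x142FB → wrap carry → 0x42FC
  0x42FC + 0x4F98 = 0x09294
  0x9294 + 0x79F8 = 0x10C8C → wrap carry → 0x0C8D
One's-complement sum = 0x0C8D.
Checksum = ~0x0C8D & 0xFFFF = 0xF372.

F372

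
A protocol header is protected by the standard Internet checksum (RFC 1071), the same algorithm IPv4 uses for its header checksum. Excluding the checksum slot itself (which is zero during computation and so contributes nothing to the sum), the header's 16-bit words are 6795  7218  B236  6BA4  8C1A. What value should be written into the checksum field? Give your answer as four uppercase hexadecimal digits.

One's-complement addition (fold any carry out of bit 15 back into bit 0):
  0x6795 + 0x7218 = 0x0D9AD
  0xD9AD + 0xB236 = 0x18BE3 → wrap carry → 0x8BE4
  0x8BE4 + 0x6BA4 = 0x0F788
  0xF788 + 0x8C1A = 0x183A2 → wrap carry → 0x83A3
One's-complement sum = 0x83A3.
Checksum = ~0x83A3 & 0xFFFF = 0x7C5C.

7C5C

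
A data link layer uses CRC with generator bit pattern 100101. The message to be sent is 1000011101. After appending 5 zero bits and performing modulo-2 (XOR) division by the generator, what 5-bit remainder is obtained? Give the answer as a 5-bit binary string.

Append 5 zeros: 100001110100000. Divide by 100101 (XOR where the leading bit is 1):
  pos 0: 100001 XOR 100101 = 000100
  pos 3: 100110 XOR 100101 = 000011
  pos 7: 111000 XOR 100101 = 011101
  pos 8: 111010 XOR 100101 = 011111
  pos 9: 111110 XOR 100101 = 011011
Remainder (last 5 bits) = 11011. This is the CRC / FCS.

11011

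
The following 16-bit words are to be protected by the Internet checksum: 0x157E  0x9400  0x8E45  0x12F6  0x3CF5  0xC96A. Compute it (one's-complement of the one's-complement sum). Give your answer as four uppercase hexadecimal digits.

One's-complement addition (fold any carry out of bit 15 back into bit 0):
  0x157E + 0x9400 = 0x0A97E
  0xA97E + 0x8E45 = 0x137C3 → wrap carry → 0x37C4
  0x37C4 + 0x12F6 = 0x04ABA
  0x4ABA + 0x3CF5 = 0x087AF
  0x87AF + 0xC96A = 0x15119 → wrap carry → 0x511A
One's-complement sum = 0x511A.
Checksum = ~0x511A & 0xFFFF = 0xAEE5.

AEE5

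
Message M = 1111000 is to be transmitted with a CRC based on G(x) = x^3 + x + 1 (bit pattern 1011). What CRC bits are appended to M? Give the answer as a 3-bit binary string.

010

Append 3 zeros: 1111000000. Divide by 1011 (XOR where the leading bit is 1):
  pos 0: 1111 XOR 1011 = 0100
  pos 1: 1000 XOR 1011 = 0011
  pos 3: 1100 XOR 1011 = 0111
  pos 4: 1110 XOR 1011 = 0101
  pos 5: 1010 XOR 1011 = 0001
Remainder (last 3 bits) = 010. This is the CRC / FCS.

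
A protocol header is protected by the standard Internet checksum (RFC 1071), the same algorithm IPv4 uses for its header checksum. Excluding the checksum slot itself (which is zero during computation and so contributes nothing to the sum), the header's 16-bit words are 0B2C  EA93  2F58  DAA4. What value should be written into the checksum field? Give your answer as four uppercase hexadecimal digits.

0043

One's-complement addition (fold any carry out of bit 15 back into bit 0):
  0x0B2C + 0xEA93 = 0x0F5BF
  0xF5BF + 0x2F58 = 0x12517 → wrap carry → 0x2518
  0x2518 + 0xDAA4 = 0x0FFBC
One's-complement sum = 0xFFBC.
Checksum = ~0xFFBC & 0xFFFF = 0x0043.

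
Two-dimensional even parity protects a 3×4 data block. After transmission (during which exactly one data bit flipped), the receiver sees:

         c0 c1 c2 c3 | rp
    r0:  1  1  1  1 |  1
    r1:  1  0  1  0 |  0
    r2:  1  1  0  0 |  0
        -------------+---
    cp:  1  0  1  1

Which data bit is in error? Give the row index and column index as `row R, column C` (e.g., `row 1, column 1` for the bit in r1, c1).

row 0, column 2

Recompute each row's even parity and compare to rp:
  r0: data parity 0, sent rp 1 → mismatch
  r1: data parity 0, sent rp 0 → ok
  r2: data parity 0, sent rp 0 → ok
Recompute each column's even parity and compare to cp:
  c0: data parity 1, sent cp 1 → ok
  c1: data parity 0, sent cp 0 → ok
  c2: data parity 0, sent cp 1 → mismatch
  c3: data parity 1, sent cp 1 → ok
Exactly one row (r0) and one column (c2) fail → the flipped bit is at their intersection.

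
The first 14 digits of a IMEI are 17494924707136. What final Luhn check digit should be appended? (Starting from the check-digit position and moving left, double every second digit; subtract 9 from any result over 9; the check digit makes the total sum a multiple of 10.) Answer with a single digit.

Partial digits right→left: 6 3 1 7 0 7 4 2 9 4 9 4 7 1
Double every second digit counting from the check-digit position (so the 1st, 3rd, 5th, ... of the partial from the right).
  doubled (with −9 where >9): 3 2 0 8 9 9 5 → sum 36
  kept as-is: 3 7 7 2 4 4 1 → sum 28
Total = 36 + 28 = 64.
Check digit = (10 − (64 mod 10)) mod 10 = 6.

6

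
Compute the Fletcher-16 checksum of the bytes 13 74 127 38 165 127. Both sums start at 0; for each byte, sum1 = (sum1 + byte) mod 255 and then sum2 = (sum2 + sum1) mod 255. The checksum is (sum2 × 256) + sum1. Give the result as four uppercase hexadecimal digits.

FC22

Running sums (mod 255):
  after byte 0 (13): sum1=13, sum2=13
  after byte 1 (74): sum1=87, sum2=100
  after byte 2 (127): sum1=214, sum2=59
  after byte 3 (38): sum1=252, sum2=56
  after byte 4 (165): sum1=162, sum2=218
  after byte 5 (127): sum1=34, sum2=252
Checksum = sum2·256 + sum1 = 252·256 + 34 = 64546 = 0xFC22.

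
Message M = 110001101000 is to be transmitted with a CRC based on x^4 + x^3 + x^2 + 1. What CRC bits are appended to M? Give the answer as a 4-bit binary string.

1110

Append 4 zeros: 1100011010000000. Divide by 11101 (XOR where the leading bit is 1):
  pos 0: 11000 XOR 11101 = 00101
  pos 2: 10111 XOR 11101 = 01010
  pos 3: 10100 XOR 11101 = 01001
  pos 4: 10011 XOR 11101 = 01110
  pos 5: 11100 XOR 11101 = 00001
  pos 9: 10000 XOR 11101 = 01101
  pos 10: 11010 XOR 11101 = 00111
Remainder (last 4 bits) = 1110. This is the CRC / FCS.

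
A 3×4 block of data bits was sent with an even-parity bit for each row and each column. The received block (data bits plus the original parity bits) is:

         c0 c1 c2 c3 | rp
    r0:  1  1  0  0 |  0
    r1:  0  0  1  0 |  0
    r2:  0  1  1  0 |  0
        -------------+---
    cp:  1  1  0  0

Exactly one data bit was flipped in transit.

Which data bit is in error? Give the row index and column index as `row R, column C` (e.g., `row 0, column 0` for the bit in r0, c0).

row 1, column 1

Recompute each row's even parity and compare to rp:
  r0: data parity 0, sent rp 0 → ok
  r1: data parity 1, sent rp 0 → mismatch
  r2: data parity 0, sent rp 0 → ok
Recompute each column's even parity and compare to cp:
  c0: data parity 1, sent cp 1 → ok
  c1: data parity 0, sent cp 1 → mismatch
  c2: data parity 0, sent cp 0 → ok
  c3: data parity 0, sent cp 0 → ok
Exactly one row (r1) and one column (c1) fail → the flipped bit is at their intersection.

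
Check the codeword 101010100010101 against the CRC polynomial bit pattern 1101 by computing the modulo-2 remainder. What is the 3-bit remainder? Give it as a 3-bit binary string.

111

Modulo-2 division of 101010100010101 by 1101:
  pos 0: 1010 XOR 1101 = 0111
  pos 1: 1111 XOR 1101 = 0010
  pos 3: 1001 XOR 1101 = 0100
  pos 4: 1000 XOR 1101 = 0101
  pos 5: 1010 XOR 1101 = 0111
  pos 6: 1110 XOR 1101 = 0011
  pos 8: 1110 XOR 1101 = 0011
  pos 10: 1110 XOR 1101 = 0011
Remainder = 111 (nonzero — an error is detected).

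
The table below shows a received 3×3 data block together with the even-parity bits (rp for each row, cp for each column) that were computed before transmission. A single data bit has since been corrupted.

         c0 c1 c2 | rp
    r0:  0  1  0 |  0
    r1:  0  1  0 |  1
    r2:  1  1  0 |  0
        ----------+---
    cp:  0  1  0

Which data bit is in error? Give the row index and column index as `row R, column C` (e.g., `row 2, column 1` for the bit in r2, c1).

Recompute each row's even parity and compare to rp:
  r0: data parity 1, sent rp 0 → mismatch
  r1: data parity 1, sent rp 1 → ok
  r2: data parity 0, sent rp 0 → ok
Recompute each column's even parity and compare to cp:
  c0: data parity 1, sent cp 0 → mismatch
  c1: data parity 1, sent cp 1 → ok
  c2: data parity 0, sent cp 0 → ok
Exactly one row (r0) and one column (c0) fail → the flipped bit is at their intersection.

row 0, column 0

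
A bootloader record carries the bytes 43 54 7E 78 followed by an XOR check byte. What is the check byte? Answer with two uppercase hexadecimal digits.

11

XOR the bytes together:
  start with 0x43
  0x43 ⊕ 0x54 = 0x17
  0x17 ⊕ 0x7E = 0x69
  0x69 ⊕ 0x78 = 0x11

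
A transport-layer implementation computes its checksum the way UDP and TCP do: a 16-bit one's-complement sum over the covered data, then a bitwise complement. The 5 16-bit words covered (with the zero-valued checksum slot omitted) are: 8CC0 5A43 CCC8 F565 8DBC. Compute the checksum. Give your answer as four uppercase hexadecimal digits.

C910

One's-complement addition (fold any carry out of bit 15 back into bit 0):
  0x8CC0 + 0x5A43 = 0x0E703
  0xE703 + 0xCCC8 = 0x1B3CB → wrap carry → 0xB3CC
  0xB3CC + 0xF565 = 0x1A931 → wrap carry → 0xA932
  0xA932 + 0x8DBC = 0x136EE → wrap carry → 0x36EF
One's-complement sum = 0x36EF.
Checksum = ~0x36EF & 0xFFFF = 0xC910.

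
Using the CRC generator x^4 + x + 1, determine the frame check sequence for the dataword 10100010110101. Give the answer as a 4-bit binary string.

1011

Append 4 zeros: 101000101101010000. Divide by 10011 (XOR where the leading bit is 1):
  pos 0: 10100 XOR 10011 = 00111
  pos 2: 11101 XOR 10011 = 01110
  pos 3: 11100 XOR 10011 = 01111
  pos 4: 11111 XOR 10011 = 01100
  pos 5: 11001 XOR 10011 = 01010
  pos 6: 10100 XOR 10011 = 00111
  pos 8: 11110 XOR 10011 = 01101
  pos 9: 11011 XOR 10011 = 01000
  pos 10: 10000 XOR 10011 = 00011
  pos 13: 11000 XOR 10011 = 01011
Remainder (last 4 bits) = 1011. This is the CRC / FCS.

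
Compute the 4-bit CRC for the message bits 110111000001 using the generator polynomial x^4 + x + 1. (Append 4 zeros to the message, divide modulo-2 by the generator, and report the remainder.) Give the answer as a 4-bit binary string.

Append 4 zeros: 1101110000010000. Divide by 10011 (XOR where the leading bit is 1):
  pos 0: 11011 XOR 10011 = 01000
  pos 1: 10001 XOR 10011 = 00010
  pos 4: 10000 XOR 10011 = 00011
  pos 7: 11001 XOR 10011 = 01010
  pos 8: 10100 XOR 10011 = 00111
  pos 10: 11100 XOR 10011 = 01111
  pos 11: 11110 XOR 10011 = 01101
Remainder (last 4 bits) = 1101. This is the CRC / FCS.

1101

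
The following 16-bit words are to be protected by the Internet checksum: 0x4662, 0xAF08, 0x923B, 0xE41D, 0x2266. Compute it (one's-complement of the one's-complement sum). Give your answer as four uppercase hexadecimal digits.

One's-complement addition (fold any carry out of bit 15 back into bit 0):
  0x4662 + 0xAF08 = 0x0F56A
  0xF56A + 0x923B = 0x187A5 → wrap carry → 0x87A6
  0x87A6 + 0xE41D = 0x16BC3 → wrap carry → 0x6BC4
  0x6BC4 + 0x2266 = 0x08E2A
One's-complement sum = 0x8E2A.
Checksum = ~0x8E2A & 0xFFFF = 0x71D5.

71D5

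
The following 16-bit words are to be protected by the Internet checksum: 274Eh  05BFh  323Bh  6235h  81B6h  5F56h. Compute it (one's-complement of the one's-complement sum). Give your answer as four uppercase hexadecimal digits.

One's-complement addition (fold any carry out of bit 15 back into bit 0):
  0x274E + 0x05BF = 0x02D0D
  0x2D0D + 0x323B = 0x05F48
  0x5F48 + 0x6235 = 0x0C17D
  0xC17D + 0x81B6 = 0x14333 → wrap carry → 0x4334
  0x4334 + 0x5F56 = 0x0A28A
One's-complement sum = 0xA28A.
Checksum = ~0xA28A & 0xFFFF = 0x5D75.

5D75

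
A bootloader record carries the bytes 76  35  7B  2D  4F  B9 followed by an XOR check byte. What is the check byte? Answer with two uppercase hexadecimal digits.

E3

XOR the bytes together:
  start with 0x76
  0x76 ⊕ 0x35 = 0x43
  0x43 ⊕ 0x7B = 0x38
  0x38 ⊕ 0x2D = 0x15
  0x15 ⊕ 0x4F = 0x5A
  0x5A ⊕ 0xB9 = 0xE3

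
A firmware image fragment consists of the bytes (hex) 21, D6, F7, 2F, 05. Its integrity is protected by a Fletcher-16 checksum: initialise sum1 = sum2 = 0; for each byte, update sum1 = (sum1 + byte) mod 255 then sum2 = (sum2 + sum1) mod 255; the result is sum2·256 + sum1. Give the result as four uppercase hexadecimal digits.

Running sums (mod 255):
  after byte 0 (21): sum1=33, sum2=33
  after byte 1 (D6): sum1=247, sum2=25
  after byte 2 (F7): sum1=239, sum2=9
  after byte 3 (2F): sum1=31, sum2=40
  after byte 4 (05): sum1=36, sum2=76
Checksum = sum2·256 + sum1 = 76·256 + 36 = 19492 = 0x4C24.

4C24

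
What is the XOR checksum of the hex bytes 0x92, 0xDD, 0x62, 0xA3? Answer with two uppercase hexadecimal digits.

XOR the bytes together:
  start with 0x92
  0x92 ⊕ 0xDD = 0x4F
  0x4F ⊕ 0x62 = 0x2D
  0x2D ⊕ 0xA3 = 0x8E

8E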